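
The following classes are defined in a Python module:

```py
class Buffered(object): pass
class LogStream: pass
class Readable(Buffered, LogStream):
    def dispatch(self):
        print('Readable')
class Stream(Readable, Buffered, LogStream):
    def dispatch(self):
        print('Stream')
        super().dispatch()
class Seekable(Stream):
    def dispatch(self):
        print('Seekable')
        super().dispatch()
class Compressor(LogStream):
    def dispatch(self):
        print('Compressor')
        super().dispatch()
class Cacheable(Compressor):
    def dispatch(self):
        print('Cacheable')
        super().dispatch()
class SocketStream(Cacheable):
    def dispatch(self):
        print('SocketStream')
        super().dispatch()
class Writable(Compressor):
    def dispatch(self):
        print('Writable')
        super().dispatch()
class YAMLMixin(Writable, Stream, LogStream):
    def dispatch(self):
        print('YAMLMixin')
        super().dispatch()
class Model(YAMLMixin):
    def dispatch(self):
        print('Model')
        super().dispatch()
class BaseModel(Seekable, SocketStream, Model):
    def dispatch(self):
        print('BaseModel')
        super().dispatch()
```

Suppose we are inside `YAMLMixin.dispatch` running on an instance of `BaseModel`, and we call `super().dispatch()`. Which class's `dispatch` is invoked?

L[BaseModel] = BaseModel + merge(L[Seekable], L[SocketStream], L[Model], [Seekable SocketStream Model])
  take Seekable:  [Seekable Stream Readable Buffered LogStream object] + [SocketStream Cacheable Compressor LogStream object] + [Model YAMLMixin Writable Compressor Stream Readable Buffered LogStream object] + [Seekable SocketStream Model]
  take SocketStream:  [Stream Readable Buffered LogStream object] + [SocketStream Cacheable Compressor LogStream object] + [Model YAMLMixin Writable Compressor Stream Readable Buffered LogStream object] + [SocketStream Model]
  take Cacheable:  [Stream Readable Buffered LogStream object] + [Cacheable Compressor LogStream object] + [Model YAMLMixin Writable Compressor Stream Readable Buffered LogStream object] + [Model]
  take Model:  [Stream Readable Buffered LogStream object] + [Compressor LogStream object] + [Model YAMLMixin Writable Compressor Stream Readable Buffered LogStream object] + [Model]
  take YAMLMixin:  [Stream Readable Buffered LogStream object] + [Compressor LogStream object] + [YAMLMixin Writable Compressor Stream Readable Buffered LogStream object]
  take Writable:  [Stream Readable Buffered LogStream object] + [Compressor LogStream object] + [Writable Compressor Stream Readable Buffered LogStream object]
  take Compressor:  [Stream Readable Buffered LogStream object] + [Compressor LogStream object] + [Compressor Stream Readable Buffered LogStream object]
  take Stream:  [Stream Readable Buffered LogStream object] + [LogStream object] + [Stream Readable Buffered LogStream object]
  take Readable:  [Readable Buffered LogStream object] + [LogStream object] + [Readable Buffered LogStream object]
  take Buffered:  [Buffered LogStream object] + [LogStream object] + [Buffered LogStream object]
  take LogStream:  [LogStream object] + [LogStream object] + [LogStream object]
  take object:  [object] + [object] + [object]
MRO: BaseModel Seekable SocketStream Cacheable Model YAMLMixin Writable Compressor Stream Readable Buffered LogStream object
super() in YAMLMixin.dispatch on a BaseModel instance goes to the class after YAMLMixin in BaseModel's MRO: Writable.

Writable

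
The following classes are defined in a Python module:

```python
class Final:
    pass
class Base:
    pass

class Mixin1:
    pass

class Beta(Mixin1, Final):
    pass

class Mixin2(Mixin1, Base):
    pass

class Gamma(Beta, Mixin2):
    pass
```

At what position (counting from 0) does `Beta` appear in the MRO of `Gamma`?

1

L[Gamma] = Gamma + merge(L[Beta], L[Mixin2], [Beta Mixin2])
  take Beta:  [Beta Mixin1 Final object] + [Mixin2 Mixin1 Base object] + [Beta Mixin2]
  take Mixin2:  [Mixin1 Final object] + [Mixin2 Mixin1 Base object] + [Mixin2]
  take Mixin1:  [Mixin1 Final object] + [Mixin1 Base object]
  take Final:  [Final object] + [Base object]
  take Base:  [object] + [Base object]
  take object:  [object] + [object]
MRO: Gamma Beta Mixin2 Mixin1 Final Base object
Beta sits at index 1.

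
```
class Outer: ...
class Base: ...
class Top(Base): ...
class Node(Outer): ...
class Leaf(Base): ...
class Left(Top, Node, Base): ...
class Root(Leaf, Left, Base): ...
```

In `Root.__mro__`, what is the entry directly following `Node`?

L[Root] = Root + merge(L[Leaf], L[Left], L[Base], [Leaf Left Base])
  take Leaf:  [Leaf Base object] + [Left Top Node Base Outer object] + [Base object] + [Leaf Left Base]
  take Left:  [Base object] + [Left Top Node Base Outer object] + [Base object] + [Left Base]
  take Top:  [Base object] + [Top Node Base Outer object] + [Base object] + [Base]
  take Node:  [Base object] + [Node Base Outer object] + [Base object] + [Base]
  take Base:  [Base object] + [Base Outer object] + [Base object] + [Base]
  take Outer:  [object] + [Outer object] + [object]
  take object:  [object] + [object] + [object]
MRO: Root Leaf Left Top Node Base Outer object
Node is at position 4; next is Base.

Base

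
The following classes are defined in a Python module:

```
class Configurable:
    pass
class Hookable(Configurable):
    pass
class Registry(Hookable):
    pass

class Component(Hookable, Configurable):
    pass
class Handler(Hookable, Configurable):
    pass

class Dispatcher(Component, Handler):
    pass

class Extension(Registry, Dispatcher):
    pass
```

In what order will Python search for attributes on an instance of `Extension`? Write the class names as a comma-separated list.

Extension, Registry, Dispatcher, Component, Handler, Hookable, Configurable, object

L[Extension] = Extension + merge(L[Registry], L[Dispatcher], [Registry Dispatcher])
  take Registry:  [Registry Hookable Configurable object] + [Dispatcher Component Handler Hookable Configurable object] + [Registry Dispatcher]
  take Dispatcher:  [Hookable Configurable object] + [Dispatcher Component Handler Hookable Configurable object] + [Dispatcher]
  take Component:  [Hookable Configurable object] + [Component Handler Hookable Configurable object]
  take Handler:  [Hookable Configurable object] + [Handler Hookable Configurable object]
  take Hookable:  [Hookable Configurable object] + [Hookable Configurable object]
  take Configurable:  [Configurable object] + [Configurable object]
  take object:  [object] + [object]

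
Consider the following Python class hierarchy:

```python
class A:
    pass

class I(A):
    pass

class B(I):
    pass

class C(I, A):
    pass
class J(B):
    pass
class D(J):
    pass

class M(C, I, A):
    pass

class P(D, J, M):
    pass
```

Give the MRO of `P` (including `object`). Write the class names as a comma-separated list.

L[P] = P + merge(L[D], L[J], L[M], [D J M])
  take D:  [D J B I A object] + [J B I A object] + [M C I A object] + [D J M]
  take J:  [J B I A object] + [J B I A object] + [M C I A object] + [J M]
  take B:  [B I A object] + [B I A object] + [M C I A object] + [M]
  take M:  [I A object] + [I A object] + [M C I A object] + [M]
  take C:  [I A object] + [I A object] + [C I A object]
  take I:  [I A object] + [I A object] + [I A object]
  take A:  [A object] + [A object] + [A object]
  take object:  [object] + [object] + [object]

P, D, J, B, M, C, I, A, object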